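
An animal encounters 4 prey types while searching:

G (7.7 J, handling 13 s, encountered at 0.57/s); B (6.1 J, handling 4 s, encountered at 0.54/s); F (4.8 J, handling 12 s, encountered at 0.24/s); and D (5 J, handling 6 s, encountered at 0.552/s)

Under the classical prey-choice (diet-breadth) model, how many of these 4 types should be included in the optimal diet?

E/h in descending order: B 1.52, D 0.833, G 0.592, F 0.4 J/s. The optimal diet is the largest prefix of this list for which every included type satisfies E_i/h_i > R on the types above it.
Rate on top 1: 1.042. D: 0.833 < 1.042 → exclude; stop.
Optimal diet: B — 1 of 4 types.

1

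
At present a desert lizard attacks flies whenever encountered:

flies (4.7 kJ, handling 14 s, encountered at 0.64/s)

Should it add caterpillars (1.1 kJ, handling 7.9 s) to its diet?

No

Intake rate on the current diet: R = (0.64×4.7) / (1 + 0.64×14) = 3.008/9.96 = 0.302 kJ/s.
Profitability of caterpillars: 1.1/7.9 = 0.1392 kJ/s.
Since 0.1392 < R, time spent handling caterpillars is better spent searching.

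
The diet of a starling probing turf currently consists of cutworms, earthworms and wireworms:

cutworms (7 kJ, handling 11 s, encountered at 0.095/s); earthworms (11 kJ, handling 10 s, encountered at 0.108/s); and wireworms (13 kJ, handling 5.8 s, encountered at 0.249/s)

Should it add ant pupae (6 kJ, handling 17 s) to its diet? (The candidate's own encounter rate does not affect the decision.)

Current rate: (0.095×7 + 0.108×11 + 0.249×13)/(1 + 0.095×11 + 0.108×10 + 0.249×5.8) = 1.114 kJ/s.
ant pupae: E/h = 6/17 = 0.3529 kJ/s.
Since 0.3529 < R, time spent handling ant pupae is better spent searching.

No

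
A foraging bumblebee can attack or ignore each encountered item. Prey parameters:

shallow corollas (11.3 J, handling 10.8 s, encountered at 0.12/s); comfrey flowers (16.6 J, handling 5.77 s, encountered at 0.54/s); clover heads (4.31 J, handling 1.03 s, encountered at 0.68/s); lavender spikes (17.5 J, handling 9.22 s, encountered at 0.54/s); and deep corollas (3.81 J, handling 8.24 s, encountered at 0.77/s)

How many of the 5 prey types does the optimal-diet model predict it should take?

Profitabilities (E/h, J/s): clover heads 4.18, comfrey flowers 2.88, lavender spikes 1.9, shallow corollas 1.05, deep corollas 0.462. Add prey in this order while the next type's profitability exceeds the intake rate on those already taken.
Rate on top 1: 1.724. comfrey flowers: 2.88 > 1.724 → include.
Rate on top 2: 2.47. lavender spikes: 1.9 < 2.47 → exclude; stop.
Optimal diet: clover heads, comfrey flowers — 2 of 5 types.

2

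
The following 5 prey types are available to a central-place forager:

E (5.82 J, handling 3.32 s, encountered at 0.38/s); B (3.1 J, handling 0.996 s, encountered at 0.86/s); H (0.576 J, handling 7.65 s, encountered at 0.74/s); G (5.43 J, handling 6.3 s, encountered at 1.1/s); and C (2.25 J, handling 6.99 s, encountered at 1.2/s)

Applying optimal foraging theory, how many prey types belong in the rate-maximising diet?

Profitabilities (E/h, J/s): B 3.11, E 1.75, G 0.862, C 0.322, H 0.0753. Add prey in this order while the next type's profitability exceeds the intake rate on those already taken.
Rate on top 1: 1.436. E: 1.75 > 1.436 → include.
Rate on top 2: 1.564. G: 0.862 < 1.564 → exclude; stop.
Optimal diet: B, E — 2 of 5 types.

2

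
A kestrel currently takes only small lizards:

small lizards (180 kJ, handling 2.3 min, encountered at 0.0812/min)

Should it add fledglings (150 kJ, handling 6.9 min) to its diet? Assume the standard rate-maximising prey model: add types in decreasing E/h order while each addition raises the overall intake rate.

Yes

Intake rate on the current diet: R = (0.0812×180) / (1 + 0.0812×2.3) = 14.62/1.187 = 12.32 kJ/min.
fledglings: E/h = 150/6.9 = 21.74 kJ/min.
21.74 > 12.32, so adding fledglings raises the average — include it.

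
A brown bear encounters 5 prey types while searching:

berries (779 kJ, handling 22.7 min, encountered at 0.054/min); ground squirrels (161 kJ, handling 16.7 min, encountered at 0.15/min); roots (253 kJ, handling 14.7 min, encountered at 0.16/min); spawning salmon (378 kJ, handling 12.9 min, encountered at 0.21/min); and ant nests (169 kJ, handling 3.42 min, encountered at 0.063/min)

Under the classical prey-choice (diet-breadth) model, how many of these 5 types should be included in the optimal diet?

Profitabilities (E/h, kJ/min): ant nests 49.4, berries 34.3, spawning salmon 29.3, roots 17.2, ground squirrels 9.64. Add prey in this order while the next type's profitability exceeds the intake rate on those already taken.
Rate on top 1: 8.76. berries: 34.3 > 8.76 → include.
Rate on top 2: 21.59. spawning salmon: 29.3 > 21.59 → include.
Rate on top 3: 25.65. roots: 17.2 < 25.65 → exclude; stop.
Optimal diet: ant nests, berries, spawning salmon — 3 of 5 types.

3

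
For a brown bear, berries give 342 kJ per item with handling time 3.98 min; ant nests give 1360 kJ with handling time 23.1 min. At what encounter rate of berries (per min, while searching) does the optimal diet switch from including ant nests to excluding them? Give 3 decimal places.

Drop ant nests once their profitability E₂/h₂ falls below the rate achievable on berries alone: E₂/h₂ = λE₁/(1 + λh₁).
Solve for λ: λE₁h₂ = E₂(1 + λh₁) → λ(E₁h₂ − E₂h₁) = E₂ → λ = E₂/(E₁h₂ − E₂h₁).
λ = 1360/(342×23.1 − 1360×3.98) = 1360/2487 = 0.5468 per min.

0.547 per min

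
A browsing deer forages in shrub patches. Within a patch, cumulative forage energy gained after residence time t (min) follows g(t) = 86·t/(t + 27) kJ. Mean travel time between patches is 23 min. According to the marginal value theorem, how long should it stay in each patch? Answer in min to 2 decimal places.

24.92 min

Optimal t* satisfies g'(t*) = g(t*)/(T + t*).
g'(t) = 86·27/(t + 27)². Setting 86·27/(t+27)² = 86t/[(t+27)(23+t)] gives 27(23+t) = t(t+27), so t² = 27×23 = 621.
t* = √621 = 24.92 min.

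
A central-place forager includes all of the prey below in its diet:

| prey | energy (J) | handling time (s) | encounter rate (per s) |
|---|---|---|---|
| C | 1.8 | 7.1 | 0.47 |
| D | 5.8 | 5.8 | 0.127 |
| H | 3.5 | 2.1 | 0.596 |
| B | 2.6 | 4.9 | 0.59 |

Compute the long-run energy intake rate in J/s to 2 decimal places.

Energy encountered per unit search time: 0.47×1.8 + 0.127×5.8 + 0.596×3.5 + 0.59×2.6 = 5.203 J/s.
Handling time per unit search time: 0.47×7.1 + 0.127×5.8 + 0.596×2.1 + 0.59×4.9 = 8.216.
Rate = 5.203/(1 + 8.216) = 0.5645 J/s.

0.56 J/s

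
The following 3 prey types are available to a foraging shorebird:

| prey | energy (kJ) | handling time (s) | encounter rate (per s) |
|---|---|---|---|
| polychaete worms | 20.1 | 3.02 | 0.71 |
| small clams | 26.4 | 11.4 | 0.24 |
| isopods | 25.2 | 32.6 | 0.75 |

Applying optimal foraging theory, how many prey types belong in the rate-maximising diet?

1

E/h in descending order: polychaete worms 6.66, small clams 2.32, isopods 0.773 kJ/s. The optimal diet is the largest prefix of this list for which every included type satisfies E_i/h_i > R on the types above it.
Rate on top 1: 4.539. small clams: 2.32 < 4.539 → exclude; stop.
Optimal diet: polychaete worms — 1 of 3 types.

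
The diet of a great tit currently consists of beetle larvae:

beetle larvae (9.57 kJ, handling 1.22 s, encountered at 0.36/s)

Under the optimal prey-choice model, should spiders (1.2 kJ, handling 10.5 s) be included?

Intake rate on the current diet: R = (0.36×9.57) / (1 + 0.36×1.22) = 3.445/1.439 = 2.394 kJ/s.
Profitability of spiders: 1.2/10.5 = 0.1143 kJ/s.
0.1143 < 2.394, so adding spiders would lower the average — exclude it.

No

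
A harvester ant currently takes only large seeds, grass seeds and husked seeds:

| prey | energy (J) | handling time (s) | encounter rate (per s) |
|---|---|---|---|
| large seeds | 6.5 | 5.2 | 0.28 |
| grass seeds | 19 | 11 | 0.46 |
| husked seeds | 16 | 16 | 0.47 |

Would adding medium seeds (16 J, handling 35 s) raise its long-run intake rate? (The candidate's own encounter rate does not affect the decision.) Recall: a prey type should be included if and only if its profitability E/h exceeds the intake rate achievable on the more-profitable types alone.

No

On large seeds, grass seeds and husked seeds alone, R = ΣλE/(1+Σλh) = 18.08/15.04 = 1.202 J/s.
Profitability of medium seeds: 16/35 = 0.4571 J/s.
0.4571 < 1.202, so adding medium seeds would lower the average — exclude it.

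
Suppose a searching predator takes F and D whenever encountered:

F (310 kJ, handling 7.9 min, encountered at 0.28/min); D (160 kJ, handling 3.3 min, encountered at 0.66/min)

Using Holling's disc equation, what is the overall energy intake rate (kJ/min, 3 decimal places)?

R = Σλ_iE_i / (1 + Σλ_ih_i)
Numerator: 0.28×310 + 0.66×160 = 192.4
Denominator: 1 + 0.28×7.9 + 0.66×3.3 = 5.39
R = 192.4/5.39 = 35.7 kJ/min

35.696 kJ/min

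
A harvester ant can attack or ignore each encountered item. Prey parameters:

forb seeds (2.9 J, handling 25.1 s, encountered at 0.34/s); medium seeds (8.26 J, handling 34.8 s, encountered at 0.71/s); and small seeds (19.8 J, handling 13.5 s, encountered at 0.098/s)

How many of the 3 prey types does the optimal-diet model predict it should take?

E/h in descending order: small seeds 1.47, medium seeds 0.237, forb seeds 0.116 J/s. The optimal diet is the largest prefix of this list for which every included type satisfies E_i/h_i > R on the types above it.
Rate on top 1: 0.8353. medium seeds: 0.237 < 0.8353 → exclude; stop.
Optimal diet: small seeds — 1 of 3 types.

1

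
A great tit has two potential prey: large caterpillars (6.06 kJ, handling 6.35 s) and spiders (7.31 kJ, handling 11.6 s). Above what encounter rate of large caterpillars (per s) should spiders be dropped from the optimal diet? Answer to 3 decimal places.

0.306 per s

The zero-one rule: include spiders iff E₂/h₂ > λE₁/(1+λh₁). Equality gives the switch point.
λE₁h₂ = E₂ + λE₂h₁ ⇒ λ = E₂/(E₁h₂ − E₂h₁) = 7.31/(70.3 − 46.42) = 0.3061 per s.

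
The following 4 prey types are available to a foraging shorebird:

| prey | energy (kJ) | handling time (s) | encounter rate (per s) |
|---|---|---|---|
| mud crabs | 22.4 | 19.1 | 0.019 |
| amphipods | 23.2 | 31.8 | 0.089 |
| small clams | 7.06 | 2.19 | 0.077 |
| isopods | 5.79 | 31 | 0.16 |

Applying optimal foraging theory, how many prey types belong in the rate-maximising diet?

Rank by E/h (kJ/s): small clams 3.22, mud crabs 1.17, amphipods 0.73, isopods 0.187. Include each in turn until the next type's E/h falls below the running intake rate.
Rate on top 1: 0.4652. mud crabs: 1.17 > 0.4652 → include.
Rate on top 2: 0.6328. amphipods: 0.73 > 0.6328 → include.
Rate on top 3: 0.6956. isopods: 0.187 < 0.6956 → exclude; stop.
Optimal diet: small clams, mud crabs, amphipods — 3 of 4 types.

3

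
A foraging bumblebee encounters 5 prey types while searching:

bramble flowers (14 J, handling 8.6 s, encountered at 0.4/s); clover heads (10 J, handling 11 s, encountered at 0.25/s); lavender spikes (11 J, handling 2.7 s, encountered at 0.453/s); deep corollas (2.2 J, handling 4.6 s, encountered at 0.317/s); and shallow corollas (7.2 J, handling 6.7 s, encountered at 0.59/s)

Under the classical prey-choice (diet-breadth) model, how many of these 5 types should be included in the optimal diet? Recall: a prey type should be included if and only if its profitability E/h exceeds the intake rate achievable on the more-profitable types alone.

Rank by E/h (J/s): lavender spikes 4.07, bramble flowers 1.63, shallow corollas 1.07, clover heads 0.909, deep corollas 0.478. Include each in turn until the next type's E/h falls below the running intake rate.
Rate on top 1: 2.241. bramble flowers: 1.63 < 2.241 → exclude; stop.
Optimal diet: lavender spikes — 1 of 5 types.

1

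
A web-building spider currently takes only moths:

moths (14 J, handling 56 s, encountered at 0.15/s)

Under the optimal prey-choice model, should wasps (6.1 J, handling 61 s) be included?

On moths alone, R = ΣλE/(1+Σλh) = 2.1/9.4 = 0.2234 J/s.
Profitability of wasps: 6.1/61 = 0.1 J/s.
Since 0.1 < R, time spent handling wasps is better spent searching.

No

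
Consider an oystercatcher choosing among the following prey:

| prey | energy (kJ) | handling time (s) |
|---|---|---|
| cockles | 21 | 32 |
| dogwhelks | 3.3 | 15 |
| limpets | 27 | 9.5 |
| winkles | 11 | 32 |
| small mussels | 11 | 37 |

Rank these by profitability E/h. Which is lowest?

dogwhelks

In descending order of E/h:
limpets: 27/9.5 = 2.84 kJ/s
cockles: 21/32 = 0.656 kJ/s
winkles: 11/32 = 0.344 kJ/s
small mussels: 11/37 = 0.297 kJ/s
dogwhelks: 3.3/15 = 0.22 kJ/s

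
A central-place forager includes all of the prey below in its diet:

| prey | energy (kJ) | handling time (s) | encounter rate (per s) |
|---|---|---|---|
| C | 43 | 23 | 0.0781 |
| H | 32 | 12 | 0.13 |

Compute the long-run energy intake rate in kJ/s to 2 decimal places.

1.73 kJ/s

Energy encountered per unit search time: 0.0781×43 + 0.13×32 = 7.518 kJ/s.
Handling time per unit search time: 0.0781×23 + 0.13×12 = 3.356.
Rate = 7.518/(1 + 3.356) = 1.726 kJ/s.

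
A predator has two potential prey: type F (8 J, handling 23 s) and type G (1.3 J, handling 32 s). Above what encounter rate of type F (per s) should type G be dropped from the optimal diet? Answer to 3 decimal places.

Drop type G once their profitability E₂/h₂ falls below the rate achievable on type F alone: E₂/h₂ = λE₁/(1 + λh₁).
Solve for λ: λE₁h₂ = E₂(1 + λh₁) → λ(E₁h₂ − E₂h₁) = E₂ → λ = E₂/(E₁h₂ − E₂h₁).
λ = 1.3/(8×32 − 1.3×23) = 1.3/226.1 = 0.00575 per s.

0.006 per s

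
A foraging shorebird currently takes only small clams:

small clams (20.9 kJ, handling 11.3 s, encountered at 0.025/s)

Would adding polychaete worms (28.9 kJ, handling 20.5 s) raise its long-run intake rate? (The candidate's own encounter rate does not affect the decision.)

On small clams alone, R = ΣλE/(1+Σλh) = 0.5225/1.282 = 0.4074 kJ/s.
Profitability of polychaete worms: 28.9/20.5 = 1.41 kJ/s.
Since 1.41 > R, including polychaete worms increases the long-run rate.

Yes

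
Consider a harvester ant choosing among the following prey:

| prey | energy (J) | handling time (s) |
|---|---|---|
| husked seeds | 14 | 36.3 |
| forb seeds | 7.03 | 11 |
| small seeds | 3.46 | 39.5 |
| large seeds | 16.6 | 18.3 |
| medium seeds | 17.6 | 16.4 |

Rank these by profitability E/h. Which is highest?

medium seeds

In descending order of E/h:
medium seeds: 17.6/16.4 = 1.07 J/s
large seeds: 16.6/18.3 = 0.907 J/s
forb seeds: 7.03/11 = 0.639 J/s
husked seeds: 14/36.3 = 0.386 J/s
small seeds: 3.46/39.5 = 0.0876 J/s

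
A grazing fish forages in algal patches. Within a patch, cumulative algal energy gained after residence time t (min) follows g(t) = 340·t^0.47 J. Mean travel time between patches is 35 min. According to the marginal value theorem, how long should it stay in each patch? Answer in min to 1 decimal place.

31.0 min

By the marginal value theorem, leave when the instantaneous gain rate g'(t) equals the habitat-wide average g(t)/(T + t).
g'(t) = 0.47·340·t^-0.53. Setting 0.47·340·t^-0.53 = 340·t^0.47/(35+t) gives 0.47(35+t) = t, so 0.53·t = 0.47×35.
t* = 0.47×35/0.53 = 31.04 min.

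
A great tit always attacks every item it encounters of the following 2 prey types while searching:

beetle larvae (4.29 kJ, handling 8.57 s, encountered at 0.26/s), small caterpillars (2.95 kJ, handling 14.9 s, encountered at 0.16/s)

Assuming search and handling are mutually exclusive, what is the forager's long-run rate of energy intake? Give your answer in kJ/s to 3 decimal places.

0.283 kJ/s

R = Σλ_iE_i / (1 + Σλ_ih_i)
Numerator: 0.26×4.29 + 0.16×2.95 = 1.587
Denominator: 1 + 0.26×8.57 + 0.16×14.9 = 5.612
R = 1.587/5.612 = 0.2828 kJ/s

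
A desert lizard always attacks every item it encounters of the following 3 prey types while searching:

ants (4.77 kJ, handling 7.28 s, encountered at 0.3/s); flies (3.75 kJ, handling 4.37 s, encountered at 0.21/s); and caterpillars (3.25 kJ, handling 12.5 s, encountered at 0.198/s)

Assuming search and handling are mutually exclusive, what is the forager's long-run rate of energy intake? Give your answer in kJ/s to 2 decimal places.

0.44 kJ/s

R = Σλ_iE_i / (1 + Σλ_ih_i)
Numerator: 0.3×4.77 + 0.21×3.75 + 0.198×3.25 = 2.862
Denominator: 1 + 0.3×7.28 + 0.21×4.37 + 0.198×12.5 = 6.577
R = 2.862/6.577 = 0.4352 kJ/s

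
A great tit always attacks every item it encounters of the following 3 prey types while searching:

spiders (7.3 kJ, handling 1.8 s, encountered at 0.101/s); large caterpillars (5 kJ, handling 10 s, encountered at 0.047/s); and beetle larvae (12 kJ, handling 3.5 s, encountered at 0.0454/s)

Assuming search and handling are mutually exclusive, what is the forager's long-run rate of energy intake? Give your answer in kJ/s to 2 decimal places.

Energy encountered per unit search time: 0.101×7.3 + 0.047×5 + 0.0454×12 = 1.517 kJ/s.
Handling time per unit search time: 0.101×1.8 + 0.047×10 + 0.0454×3.5 = 0.8107.
Rate = 1.517/(1 + 0.8107) = 0.8379 kJ/s.

0.84 kJ/s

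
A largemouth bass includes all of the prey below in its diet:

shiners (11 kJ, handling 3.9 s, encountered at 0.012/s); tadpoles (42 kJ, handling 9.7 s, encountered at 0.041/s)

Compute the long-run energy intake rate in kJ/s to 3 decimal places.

1.283 kJ/s

R = (0.012×11 + 0.041×42) / (1 + 0.012×3.9 + 0.041×9.7) = 1.854/1.445 = 1.283 kJ/s.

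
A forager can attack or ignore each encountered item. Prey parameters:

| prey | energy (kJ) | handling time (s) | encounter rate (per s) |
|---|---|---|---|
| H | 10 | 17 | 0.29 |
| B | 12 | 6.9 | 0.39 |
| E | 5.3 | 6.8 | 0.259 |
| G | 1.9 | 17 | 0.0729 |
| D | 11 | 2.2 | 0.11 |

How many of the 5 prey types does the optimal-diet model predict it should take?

2

E/h in descending order: D 5, B 1.74, E 0.779, H 0.588, G 0.112 kJ/s. The optimal diet is the largest prefix of this list for which every included type satisfies E_i/h_i > R on the types above it.
Rate on top 1: 0.9742. B: 1.74 > 0.9742 → include.
Rate on top 2: 1.498. E: 0.779 < 1.498 → exclude; stop.
Optimal diet: D, B — 2 of 5 types.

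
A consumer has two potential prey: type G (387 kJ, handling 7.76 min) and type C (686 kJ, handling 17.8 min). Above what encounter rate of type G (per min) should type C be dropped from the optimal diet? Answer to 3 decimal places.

0.438 per min

Drop type C once their profitability E₂/h₂ falls below the rate achievable on type G alone: E₂/h₂ = λE₁/(1 + λh₁).
Solve for λ: λE₁h₂ = E₂(1 + λh₁) → λ(E₁h₂ − E₂h₁) = E₂ → λ = E₂/(E₁h₂ − E₂h₁).
λ = 686/(387×17.8 − 686×7.76) = 686/1565 = 0.4383 per min.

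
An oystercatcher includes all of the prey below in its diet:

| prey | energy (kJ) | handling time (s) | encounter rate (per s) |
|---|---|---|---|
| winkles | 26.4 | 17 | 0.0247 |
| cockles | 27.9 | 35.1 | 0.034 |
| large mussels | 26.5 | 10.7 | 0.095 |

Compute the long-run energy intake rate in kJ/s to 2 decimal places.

1.13 kJ/s

R = (0.0247×26.4 + 0.034×27.9 + 0.095×26.5) / (1 + 0.0247×17 + 0.034×35.1 + 0.095×10.7) = 4.118/3.63 = 1.135 kJ/s.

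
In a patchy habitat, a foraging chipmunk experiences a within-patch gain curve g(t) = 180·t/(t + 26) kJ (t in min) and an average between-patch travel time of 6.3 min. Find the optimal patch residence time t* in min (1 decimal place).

12.8 min

By the marginal value theorem, leave when the instantaneous gain rate g'(t) equals the habitat-wide average g(t)/(T + t).
g'(t) = 180·26/(t + 26)². Setting 180·26/(t+26)² = 180t/[(t+26)(6.3+t)] gives 26(6.3+t) = t(t+26), so t² = 26×6.3 = 163.8.
t* = √163.8 = 12.8 min.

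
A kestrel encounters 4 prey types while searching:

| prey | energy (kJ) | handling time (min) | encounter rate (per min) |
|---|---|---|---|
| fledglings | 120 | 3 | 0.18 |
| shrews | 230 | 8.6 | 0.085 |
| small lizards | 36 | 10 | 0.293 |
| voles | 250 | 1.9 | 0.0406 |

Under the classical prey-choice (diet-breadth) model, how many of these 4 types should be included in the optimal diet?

3

Profitabilities (E/h, kJ/min): voles 132, fledglings 40, shrews 26.7, small lizards 3.6. Add prey in this order while the next type's profitability exceeds the intake rate on those already taken.
Rate on top 1: 9.423. fledglings: 40 > 9.423 → include.
Rate on top 2: 19.63. shrews: 26.7 > 19.63 → include.
Rate on top 3: 21.85. small lizards: 3.6 < 21.85 → exclude; stop.
Optimal diet: voles, fledglings, shrews — 3 of 4 types.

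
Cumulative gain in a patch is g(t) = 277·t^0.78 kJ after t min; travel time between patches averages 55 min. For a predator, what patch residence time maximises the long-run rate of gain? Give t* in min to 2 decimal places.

195.00 min

Optimal t* satisfies g'(t*) = g(t*)/(T + t*).
g'(t) = 0.78·277·t^-0.22. Setting 0.78·277·t^-0.22 = 277·t^0.78/(55+t) gives 0.78(55+t) = t, so 0.22·t = 0.78×55.
t* = 0.78×55/0.22 = 195 min.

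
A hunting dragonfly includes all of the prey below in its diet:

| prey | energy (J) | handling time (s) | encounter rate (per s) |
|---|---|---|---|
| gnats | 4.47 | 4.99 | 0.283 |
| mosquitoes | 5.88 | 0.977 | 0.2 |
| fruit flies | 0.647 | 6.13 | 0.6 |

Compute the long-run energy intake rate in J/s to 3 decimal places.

R = Σλ_iE_i / (1 + Σλ_ih_i)
Numerator: 0.283×4.47 + 0.2×5.88 + 0.6×0.647 = 2.829
Denominator: 1 + 0.283×4.99 + 0.2×0.977 + 0.6×6.13 = 6.286
R = 2.829/6.286 = 0.4501 J/s

0.450 J/s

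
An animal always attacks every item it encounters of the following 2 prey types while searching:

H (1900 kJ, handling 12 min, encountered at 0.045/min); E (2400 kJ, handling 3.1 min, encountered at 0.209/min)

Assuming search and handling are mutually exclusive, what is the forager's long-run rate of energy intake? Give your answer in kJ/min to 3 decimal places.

268.340 kJ/min

Energy encountered per unit search time: 0.045×1900 + 0.209×2400 = 587.1 kJ/min.
Handling time per unit search time: 0.045×12 + 0.209×3.1 = 1.188.
Rate = 587.1/(1 + 1.188) = 268.3 kJ/min.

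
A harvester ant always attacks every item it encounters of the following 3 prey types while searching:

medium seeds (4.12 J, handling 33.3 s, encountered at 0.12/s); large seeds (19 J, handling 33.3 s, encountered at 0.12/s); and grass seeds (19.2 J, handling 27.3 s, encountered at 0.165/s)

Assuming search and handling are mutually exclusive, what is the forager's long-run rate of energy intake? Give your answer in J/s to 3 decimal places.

Energy encountered per unit search time: 0.12×4.12 + 0.12×19 + 0.165×19.2 = 5.942 J/s.
Handling time per unit search time: 0.12×33.3 + 0.12×33.3 + 0.165×27.3 = 12.5.
Rate = 5.942/(1 + 12.5) = 0.4403 J/s.

0.440 J/s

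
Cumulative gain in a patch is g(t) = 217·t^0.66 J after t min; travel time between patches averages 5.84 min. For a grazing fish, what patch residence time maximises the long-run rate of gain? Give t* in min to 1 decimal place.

Optimal t* satisfies g'(t*) = g(t*)/(T + t*).
g'(t) = 0.66·217·t^-0.34. Setting 0.66·217·t^-0.34 = 217·t^0.66/(5.84+t) gives 0.66(5.84+t) = t, so 0.34·t = 0.66×5.84.
t* = 0.66×5.84/0.34 = 11.34 min.

11.3 min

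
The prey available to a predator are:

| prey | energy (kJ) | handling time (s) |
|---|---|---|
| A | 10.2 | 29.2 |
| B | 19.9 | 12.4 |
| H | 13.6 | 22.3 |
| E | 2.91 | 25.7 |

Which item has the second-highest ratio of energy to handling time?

In descending order of E/h:
B: 19.9/12.4 = 1.6 kJ/s
H: 13.6/22.3 = 0.61 kJ/s
A: 10.2/29.2 = 0.349 kJ/s
E: 2.91/25.7 = 0.113 kJ/s

H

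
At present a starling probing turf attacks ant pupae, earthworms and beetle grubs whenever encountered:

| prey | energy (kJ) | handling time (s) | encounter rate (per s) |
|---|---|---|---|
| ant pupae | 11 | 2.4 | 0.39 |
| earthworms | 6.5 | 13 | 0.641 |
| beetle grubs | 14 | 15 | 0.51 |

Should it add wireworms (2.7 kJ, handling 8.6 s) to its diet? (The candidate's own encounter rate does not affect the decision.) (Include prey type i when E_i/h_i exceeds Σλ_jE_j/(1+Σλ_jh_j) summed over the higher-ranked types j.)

Intake rate on the current diet: R = (0.39×11 + 0.641×6.5 + 0.51×14) / (1 + 0.39×2.4 + 0.641×13 + 0.51×15) = 15.6/17.92 = 0.8704 kJ/s.
Profitability of wireworms: 2.7/8.6 = 0.314 kJ/s.
0.314 < 0.8704, so adding wireworms would lower the average — exclude it.

No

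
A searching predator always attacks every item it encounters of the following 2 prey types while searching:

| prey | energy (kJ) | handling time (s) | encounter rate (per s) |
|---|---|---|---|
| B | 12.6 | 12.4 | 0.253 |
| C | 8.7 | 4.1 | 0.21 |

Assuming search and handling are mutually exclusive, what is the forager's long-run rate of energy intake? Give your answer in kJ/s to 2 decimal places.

R = (0.253×12.6 + 0.21×8.7) / (1 + 0.253×12.4 + 0.21×4.1) = 5.015/4.998 = 1.003 kJ/s.

1.00 kJ/s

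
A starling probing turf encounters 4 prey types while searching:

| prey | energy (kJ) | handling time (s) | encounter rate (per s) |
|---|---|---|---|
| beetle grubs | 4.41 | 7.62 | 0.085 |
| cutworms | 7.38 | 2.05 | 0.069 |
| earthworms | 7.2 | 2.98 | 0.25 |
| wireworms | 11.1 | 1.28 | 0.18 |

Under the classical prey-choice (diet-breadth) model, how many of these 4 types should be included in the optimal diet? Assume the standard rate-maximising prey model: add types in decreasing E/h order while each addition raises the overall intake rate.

Profitabilities (E/h, kJ/s): wireworms 8.67, cutworms 3.6, earthworms 2.42, beetle grubs 0.579. Add prey in this order while the next type's profitability exceeds the intake rate on those already taken.
Rate on top 1: 1.624. cutworms: 3.6 > 1.624 → include.
Rate on top 2: 1.828. earthworms: 2.42 > 1.828 → include.
Rate on top 3: 2.035. beetle grubs: 0.579 < 2.035 → exclude; stop.
Optimal diet: wireworms, cutworms, earthworms — 3 of 4 types.

3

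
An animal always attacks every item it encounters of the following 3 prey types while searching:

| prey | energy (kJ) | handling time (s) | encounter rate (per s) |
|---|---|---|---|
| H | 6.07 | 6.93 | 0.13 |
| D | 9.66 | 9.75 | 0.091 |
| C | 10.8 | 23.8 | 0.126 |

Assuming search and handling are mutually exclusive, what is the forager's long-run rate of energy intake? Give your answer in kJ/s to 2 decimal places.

Energy encountered per unit search time: 0.13×6.07 + 0.091×9.66 + 0.126×10.8 = 3.029 kJ/s.
Handling time per unit search time: 0.13×6.93 + 0.091×9.75 + 0.126×23.8 = 4.787.
Rate = 3.029/(1 + 4.787) = 0.5234 kJ/s.

0.52 kJ/s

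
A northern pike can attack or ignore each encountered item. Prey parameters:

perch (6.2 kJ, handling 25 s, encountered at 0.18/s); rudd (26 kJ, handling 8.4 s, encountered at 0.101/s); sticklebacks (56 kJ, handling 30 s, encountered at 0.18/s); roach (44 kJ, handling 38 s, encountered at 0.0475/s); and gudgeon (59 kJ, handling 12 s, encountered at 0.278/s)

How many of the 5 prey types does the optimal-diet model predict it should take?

1

E/h in descending order: gudgeon 4.92, rudd 3.1, sticklebacks 1.87, roach 1.16, perch 0.248 kJ/s. The optimal diet is the largest prefix of this list for which every included type satisfies E_i/h_i > R on the types above it.
Rate on top 1: 3.783. rudd: 3.1 < 3.783 → exclude; stop.
Optimal diet: gudgeon — 1 of 5 types.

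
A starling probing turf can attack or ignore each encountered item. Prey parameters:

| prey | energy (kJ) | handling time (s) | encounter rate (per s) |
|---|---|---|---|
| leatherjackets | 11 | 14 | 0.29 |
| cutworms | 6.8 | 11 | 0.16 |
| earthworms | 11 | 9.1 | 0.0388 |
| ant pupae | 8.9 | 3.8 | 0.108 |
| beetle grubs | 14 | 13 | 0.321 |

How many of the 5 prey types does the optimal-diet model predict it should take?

3

Profitabilities (E/h, kJ/s): ant pupae 2.34, earthworms 1.21, beetle grubs 1.08, leatherjackets 0.786, cutworms 0.618. Add prey in this order while the next type's profitability exceeds the intake rate on those already taken.
Rate on top 1: 0.6815. earthworms: 1.21 > 0.6815 → include.
Rate on top 2: 0.7871. beetle grubs: 1.08 > 0.7871 → include.
Rate on top 3: 0.9908. leatherjackets: 0.786 < 0.9908 → exclude; stop.
Optimal diet: ant pupae, earthworms, beetle grubs — 3 of 5 types.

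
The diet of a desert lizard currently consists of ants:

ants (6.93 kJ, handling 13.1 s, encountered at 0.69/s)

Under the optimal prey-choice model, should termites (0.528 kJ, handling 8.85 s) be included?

On ants alone, R = ΣλE/(1+Σλh) = 4.782/10.04 = 0.4763 kJ/s.
Profitability of termites: 0.528/8.85 = 0.05966 kJ/s.
Since 0.05966 < R, time spent handling termites is better spent searching.

No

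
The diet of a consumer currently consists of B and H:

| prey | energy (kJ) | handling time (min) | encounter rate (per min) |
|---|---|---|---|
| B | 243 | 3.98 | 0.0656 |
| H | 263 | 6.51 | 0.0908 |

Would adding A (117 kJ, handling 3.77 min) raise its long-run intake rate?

Yes

On B and H alone, R = ΣλE/(1+Σλh) = 39.82/1.852 = 21.5 kJ/min.
A: E/h = 117/3.77 = 31.03 kJ/min.
31.03 > 21.5, so adding A raises the average — include it.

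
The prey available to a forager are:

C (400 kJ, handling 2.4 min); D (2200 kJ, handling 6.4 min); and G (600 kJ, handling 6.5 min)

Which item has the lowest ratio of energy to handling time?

G

In descending order of E/h:
D: 2200/6.4 = 344 kJ/min
C: 400/2.4 = 167 kJ/min
G: 600/6.5 = 92.3 kJ/min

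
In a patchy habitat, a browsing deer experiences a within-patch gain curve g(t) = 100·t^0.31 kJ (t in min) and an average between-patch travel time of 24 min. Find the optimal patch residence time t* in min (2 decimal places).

Maximise g(t)/(T+t): set derivative to zero → g'(t)(T+t) = g(t).
g'(t) = 0.31·100·t^-0.69. Setting 0.31·100·t^-0.69 = 100·t^0.31/(24+t) gives 0.31(24+t) = t, so 0.69·t = 0.31×24.
t* = 0.31×24/0.69 = 10.78 min.

10.78 min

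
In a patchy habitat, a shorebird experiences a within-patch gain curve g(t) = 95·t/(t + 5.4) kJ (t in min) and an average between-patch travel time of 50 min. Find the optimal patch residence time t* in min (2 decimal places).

16.43 min

Optimal t* satisfies g'(t*) = g(t*)/(T + t*).
g'(t) = 95·5.4/(t + 5.4)². Setting 95·5.4/(t+5.4)² = 95t/[(t+5.4)(50+t)] gives 5.4(50+t) = t(t+5.4), so t² = 5.4×50 = 270.
t* = √270 = 16.43 min.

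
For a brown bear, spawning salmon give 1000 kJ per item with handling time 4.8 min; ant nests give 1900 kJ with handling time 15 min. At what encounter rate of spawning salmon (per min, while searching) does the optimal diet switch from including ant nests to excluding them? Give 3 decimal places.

0.323 per min

Drop ant nests once their profitability E₂/h₂ falls below the rate achievable on spawning salmon alone: E₂/h₂ = λE₁/(1 + λh₁).
Solve for λ: λE₁h₂ = E₂(1 + λh₁) → λ(E₁h₂ − E₂h₁) = E₂ → λ = E₂/(E₁h₂ − E₂h₁).
λ = 1900/(1000×15 − 1900×4.8) = 1900/5880 = 0.3231 per min.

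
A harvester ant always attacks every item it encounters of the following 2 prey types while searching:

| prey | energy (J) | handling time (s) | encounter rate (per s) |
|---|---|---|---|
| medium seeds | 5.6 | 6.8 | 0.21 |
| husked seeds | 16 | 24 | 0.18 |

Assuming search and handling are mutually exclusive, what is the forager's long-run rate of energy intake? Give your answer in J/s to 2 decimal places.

0.60 J/s

R = (0.21×5.6 + 0.18×16) / (1 + 0.21×6.8 + 0.18×24) = 4.056/6.748 = 0.6011 J/s.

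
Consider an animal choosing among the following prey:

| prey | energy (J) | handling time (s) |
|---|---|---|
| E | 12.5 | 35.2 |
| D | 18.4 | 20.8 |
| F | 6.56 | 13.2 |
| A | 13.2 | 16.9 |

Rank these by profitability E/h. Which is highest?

Profitability E/h (J/s): E = 12.5/35.2 = 0.355, D = 18.4/20.8 = 0.885, F = 6.56/13.2 = 0.497, A = 13.2/16.9 = 0.781.
Ranked: D > A > F > E.

D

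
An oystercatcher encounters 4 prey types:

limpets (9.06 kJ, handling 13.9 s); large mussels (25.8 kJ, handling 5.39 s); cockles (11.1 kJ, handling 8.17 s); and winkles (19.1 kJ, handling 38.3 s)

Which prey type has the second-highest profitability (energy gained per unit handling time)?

cockles

In descending order of E/h:
large mussels: 25.8/5.39 = 4.79 kJ/s
cockles: 11.1/8.17 = 1.36 kJ/s
limpets: 9.06/13.9 = 0.652 kJ/s
winkles: 19.1/38.3 = 0.499 kJ/s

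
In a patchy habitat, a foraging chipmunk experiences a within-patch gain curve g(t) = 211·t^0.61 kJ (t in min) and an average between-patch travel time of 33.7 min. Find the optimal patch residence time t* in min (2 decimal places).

Optimal t* satisfies g'(t*) = g(t*)/(T + t*).
g'(t) = 0.61·211·t^-0.39. Setting 0.61·211·t^-0.39 = 211·t^0.61/(33.7+t) gives 0.61(33.7+t) = t, so 0.39·t = 0.61×33.7.
t* = 0.61×33.7/0.39 = 52.71 min.

52.71 min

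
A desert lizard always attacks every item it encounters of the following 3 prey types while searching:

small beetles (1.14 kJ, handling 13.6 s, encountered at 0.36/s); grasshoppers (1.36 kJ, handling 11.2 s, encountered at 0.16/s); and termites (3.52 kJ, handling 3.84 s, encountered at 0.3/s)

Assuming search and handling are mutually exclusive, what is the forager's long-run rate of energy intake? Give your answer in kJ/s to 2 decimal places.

0.19 kJ/s

R = (0.36×1.14 + 0.16×1.36 + 0.3×3.52) / (1 + 0.36×13.6 + 0.16×11.2 + 0.3×3.84) = 1.684/8.84 = 0.1905 kJ/s.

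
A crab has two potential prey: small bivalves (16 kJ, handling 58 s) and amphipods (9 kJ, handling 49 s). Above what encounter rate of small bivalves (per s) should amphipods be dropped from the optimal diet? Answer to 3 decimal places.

0.034 per s

The zero-one rule: include amphipods iff E₂/h₂ > λE₁/(1+λh₁). Equality gives the switch point.
λE₁h₂ = E₂ + λE₂h₁ ⇒ λ = E₂/(E₁h₂ − E₂h₁) = 9/(784 − 522) = 0.03435 per s.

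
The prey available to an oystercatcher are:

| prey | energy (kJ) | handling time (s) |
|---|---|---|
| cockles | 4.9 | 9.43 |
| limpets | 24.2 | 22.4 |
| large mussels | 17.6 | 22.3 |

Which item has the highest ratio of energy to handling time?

Profitability E/h (kJ/s): cockles = 4.9/9.43 = 0.52, limpets = 24.2/22.4 = 1.08, large mussels = 17.6/22.3 = 0.789.
Ranked: limpets > large mussels > cockles.

limpets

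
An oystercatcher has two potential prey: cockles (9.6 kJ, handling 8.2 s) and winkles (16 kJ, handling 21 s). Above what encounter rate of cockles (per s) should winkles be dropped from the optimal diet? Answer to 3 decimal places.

At the threshold, the rate on cockles alone equals the profitability of winkles: λ·9.6/(1 + λ·8.2) = 16/21 = 0.7619.
Rearranging, λ(9.6 − 0.7619×8.2) = 0.7619, so λ = 0.7619/3.352 = 0.2273 per s.

0.227 per s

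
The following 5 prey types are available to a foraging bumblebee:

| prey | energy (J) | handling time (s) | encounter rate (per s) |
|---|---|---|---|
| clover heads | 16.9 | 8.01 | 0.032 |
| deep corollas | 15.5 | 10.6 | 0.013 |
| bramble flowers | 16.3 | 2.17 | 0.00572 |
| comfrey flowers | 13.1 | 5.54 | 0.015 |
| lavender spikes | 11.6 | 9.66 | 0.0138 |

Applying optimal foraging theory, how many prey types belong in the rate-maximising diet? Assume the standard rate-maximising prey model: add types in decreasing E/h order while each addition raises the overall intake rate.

5

E/h in descending order: bramble flowers 7.51, comfrey flowers 2.36, clover heads 2.11, deep corollas 1.46, lavender spikes 1.2 J/s. The optimal diet is the largest prefix of this list for which every included type satisfies E_i/h_i > R on the types above it.
Rate on top 1: 0.09209. comfrey flowers: 2.36 > 0.09209 → include.
Rate on top 2: 0.2645. clover heads: 2.11 > 0.2645 → include.
Rate on top 3: 0.6144. deep corollas: 1.46 > 0.6144 → include.
Rate on top 4: 0.6928. lavender spikes: 1.2 > 0.6928 → include.
Optimal diet: bramble flowers, comfrey flowers, clover heads, deep corollas, lavender spikes — 5 of 5 types.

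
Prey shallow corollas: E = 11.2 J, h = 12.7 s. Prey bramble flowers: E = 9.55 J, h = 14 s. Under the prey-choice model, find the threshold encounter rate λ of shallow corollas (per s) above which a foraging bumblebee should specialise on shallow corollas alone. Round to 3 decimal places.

Drop bramble flowers once their profitability E₂/h₂ falls below the rate achievable on shallow corollas alone: E₂/h₂ = λE₁/(1 + λh₁).
Solve for λ: λE₁h₂ = E₂(1 + λh₁) → λ(E₁h₂ − E₂h₁) = E₂ → λ = E₂/(E₁h₂ − E₂h₁).
λ = 9.55/(11.2×14 − 9.55×12.7) = 9.55/35.51 = 0.2689 per s.

0.269 per s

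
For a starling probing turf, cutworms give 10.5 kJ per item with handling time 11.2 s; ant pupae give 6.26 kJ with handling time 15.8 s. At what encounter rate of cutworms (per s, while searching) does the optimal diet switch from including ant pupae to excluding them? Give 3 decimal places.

0.065 per s

The zero-one rule: include ant pupae iff E₂/h₂ > λE₁/(1+λh₁). Equality gives the switch point.
λE₁h₂ = E₂ + λE₂h₁ ⇒ λ = E₂/(E₁h₂ − E₂h₁) = 6.26/(165.9 − 70.11) = 0.06535 per s.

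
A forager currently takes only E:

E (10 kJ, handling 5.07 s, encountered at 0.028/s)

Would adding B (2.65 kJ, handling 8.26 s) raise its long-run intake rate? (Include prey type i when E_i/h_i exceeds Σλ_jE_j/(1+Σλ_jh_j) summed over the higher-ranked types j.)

Yes

Intake rate on the current diet: R = (0.028×10) / (1 + 0.028×5.07) = 0.28/1.142 = 0.2452 kJ/s.
B: E/h = 2.65/8.26 = 0.3208 kJ/s.
0.3208 > 0.2452, so adding B raises the average — include it.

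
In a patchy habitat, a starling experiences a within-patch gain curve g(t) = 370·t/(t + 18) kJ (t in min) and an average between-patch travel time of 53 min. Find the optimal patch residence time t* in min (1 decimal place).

Maximise g(t)/(T+t): set derivative to zero → g'(t)(T+t) = g(t).
g'(t) = 370·18/(t + 18)². Setting 370·18/(t+18)² = 370t/[(t+18)(53+t)] gives 18(53+t) = t(t+18), so t² = 18×53 = 954.
t* = √954 = 30.89 min.

30.9 min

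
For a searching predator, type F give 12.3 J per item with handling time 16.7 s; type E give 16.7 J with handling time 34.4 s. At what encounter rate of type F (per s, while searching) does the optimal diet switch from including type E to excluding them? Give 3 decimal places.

0.116 per s

At the threshold, the rate on type F alone equals the profitability of type E: λ·12.3/(1 + λ·16.7) = 16.7/34.4 = 0.4855.
Rearranging, λ(12.3 − 0.4855×16.7) = 0.4855, so λ = 0.4855/4.193 = 0.1158 per s.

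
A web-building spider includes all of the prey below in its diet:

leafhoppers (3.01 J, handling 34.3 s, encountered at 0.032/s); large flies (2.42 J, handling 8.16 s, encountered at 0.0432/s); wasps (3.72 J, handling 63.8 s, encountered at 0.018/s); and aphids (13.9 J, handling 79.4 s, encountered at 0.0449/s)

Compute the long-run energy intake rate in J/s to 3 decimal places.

0.125 J/s

Energy encountered per unit search time: 0.032×3.01 + 0.0432×2.42 + 0.018×3.72 + 0.0449×13.9 = 0.8919 J/s.
Handling time per unit search time: 0.032×34.3 + 0.0432×8.16 + 0.018×63.8 + 0.0449×79.4 = 6.164.
Rate = 0.8919/(1 + 6.164) = 0.1245 J/s.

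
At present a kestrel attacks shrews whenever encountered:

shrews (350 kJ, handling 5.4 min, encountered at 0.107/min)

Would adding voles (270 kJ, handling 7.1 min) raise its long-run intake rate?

Intake rate on the current diet: R = (0.107×350) / (1 + 0.107×5.4) = 37.45/1.578 = 23.74 kJ/min.
voles: E/h = 270/7.1 = 38.03 kJ/min.
38.03 > 23.74, so adding voles raises the average — include it.

Yes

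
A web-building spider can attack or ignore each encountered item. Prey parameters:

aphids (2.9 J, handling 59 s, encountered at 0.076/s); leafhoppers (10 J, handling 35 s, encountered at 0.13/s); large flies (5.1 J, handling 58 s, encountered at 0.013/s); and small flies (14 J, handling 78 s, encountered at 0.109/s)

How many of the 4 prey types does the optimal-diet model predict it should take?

Rank by E/h (J/s): leafhoppers 0.286, small flies 0.179, large flies 0.0879, aphids 0.0492. Include each in turn until the next type's E/h falls below the running intake rate.
Rate on top 1: 0.2342. small flies: 0.179 < 0.2342 → exclude; stop.
Optimal diet: leafhoppers — 1 of 4 types.

1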